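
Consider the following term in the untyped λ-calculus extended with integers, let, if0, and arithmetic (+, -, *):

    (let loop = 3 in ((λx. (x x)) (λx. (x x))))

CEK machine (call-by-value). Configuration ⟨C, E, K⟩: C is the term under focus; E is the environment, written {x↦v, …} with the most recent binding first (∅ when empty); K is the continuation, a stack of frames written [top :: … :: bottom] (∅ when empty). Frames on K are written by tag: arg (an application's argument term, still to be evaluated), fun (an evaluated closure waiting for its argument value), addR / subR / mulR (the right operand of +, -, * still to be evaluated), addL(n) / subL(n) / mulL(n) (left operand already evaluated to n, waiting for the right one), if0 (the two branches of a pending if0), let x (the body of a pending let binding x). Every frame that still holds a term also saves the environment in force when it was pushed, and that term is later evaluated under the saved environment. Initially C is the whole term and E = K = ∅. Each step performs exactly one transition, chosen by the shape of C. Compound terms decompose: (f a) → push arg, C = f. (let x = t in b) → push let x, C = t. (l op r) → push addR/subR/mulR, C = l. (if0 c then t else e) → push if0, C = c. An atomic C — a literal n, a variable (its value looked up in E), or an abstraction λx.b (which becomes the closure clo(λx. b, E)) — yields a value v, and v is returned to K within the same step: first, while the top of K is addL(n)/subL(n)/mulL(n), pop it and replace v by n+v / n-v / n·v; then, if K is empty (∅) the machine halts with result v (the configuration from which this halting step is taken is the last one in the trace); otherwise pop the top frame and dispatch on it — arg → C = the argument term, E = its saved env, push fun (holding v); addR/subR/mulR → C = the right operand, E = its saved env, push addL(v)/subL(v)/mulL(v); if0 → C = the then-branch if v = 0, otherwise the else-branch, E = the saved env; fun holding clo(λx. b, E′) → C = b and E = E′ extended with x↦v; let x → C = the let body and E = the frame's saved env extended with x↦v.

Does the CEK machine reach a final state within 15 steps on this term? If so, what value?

Answer: DIVERGES (no final state within 15 steps)

Execution trace:
[0] <C=(let loop = 3 in ((λx. (x x)) (λx. (x x)))), E=∅, K=∅>
[1] <C=3, E=∅, K=[let loop]>
[2] <C=((λx. (x x)) (λx. (x x))), E={loop↦3}, K=∅>
[3] <C=(λx. (x x)), E={loop↦3}, K=[arg]>
[4] <C=(λx. (x x)), E={loop↦3}, K=[fun]>
[5] <C=(x x), E={x↦clo(λx. (x x), {loop↦3}), loop↦3}, K=∅>
[6] <C=x, E={x↦clo(λx. (x x), {loop↦3}), loop↦3}, K=[arg]>
[7] <C=x, E={x↦clo(λx. (x x), {loop↦3}), loop↦3}, K=[fun]>
… configuration repeats with period 3 (steps 5–7 recur indefinitely) …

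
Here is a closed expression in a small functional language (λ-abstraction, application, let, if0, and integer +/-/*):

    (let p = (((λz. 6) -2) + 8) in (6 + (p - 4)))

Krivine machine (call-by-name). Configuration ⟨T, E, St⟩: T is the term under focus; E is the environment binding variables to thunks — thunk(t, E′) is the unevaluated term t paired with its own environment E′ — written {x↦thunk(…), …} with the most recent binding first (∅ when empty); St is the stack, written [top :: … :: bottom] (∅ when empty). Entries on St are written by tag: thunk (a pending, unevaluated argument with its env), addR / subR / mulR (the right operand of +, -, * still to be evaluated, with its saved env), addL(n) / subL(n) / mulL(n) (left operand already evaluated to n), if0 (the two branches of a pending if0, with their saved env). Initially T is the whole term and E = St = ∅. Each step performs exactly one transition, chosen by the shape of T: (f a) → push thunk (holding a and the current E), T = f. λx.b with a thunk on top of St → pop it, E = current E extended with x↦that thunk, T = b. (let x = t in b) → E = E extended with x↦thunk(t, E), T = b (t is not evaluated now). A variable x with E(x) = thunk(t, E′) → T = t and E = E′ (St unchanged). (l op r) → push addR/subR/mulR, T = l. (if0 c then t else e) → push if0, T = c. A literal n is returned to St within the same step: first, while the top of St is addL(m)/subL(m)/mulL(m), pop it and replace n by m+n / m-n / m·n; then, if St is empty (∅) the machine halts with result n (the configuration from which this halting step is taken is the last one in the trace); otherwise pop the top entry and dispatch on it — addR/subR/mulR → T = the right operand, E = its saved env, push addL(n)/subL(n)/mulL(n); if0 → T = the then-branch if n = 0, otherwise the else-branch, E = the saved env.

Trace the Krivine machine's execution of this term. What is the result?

[0] [T=(let p = (((λz. 6) -2) + 8) in (6 + (p - 4))) | E=∅ | St=∅]
[1] [T=(6 + (p - 4)) | E={p↦thunk((((λz. 6) -2) + 8), ∅)} | St=∅]
[2] [T=6 | E={p↦thunk((((λz. 6) -2) + 8), ∅)} | St=[addR]]
[3] [T=(p - 4) | E={p↦thunk((((λz. 6) -2) + 8), ∅)} | St=[addL(6)]]
[4] [T=p | E={p↦thunk((((λz. 6) -2) + 8), ∅)} | St=[subR :: addL(6)]]
[5] [T=(((λz. 6) -2) + 8) | E=∅ | St=[subR :: addL(6)]]
[6] [T=((λz. 6) -2) | E=∅ | St=[addR :: subR :: addL(6)]]
[7] [T=(λz. 6) | E=∅ | St=[thunk :: addR :: subR :: addL(6)]]
[8] [T=6 | E={z↦thunk(-2, ∅)} | St=[addR :: subR :: addL(6)]]
[9] [T=8 | E=∅ | St=[addL(6) :: subR :: addL(6)]]
[10] [T=4 | E={p↦thunk((((λz. 6) -2) + 8), ∅)} | St=[subL(14) :: addL(6)]]
→ final value 16

Answer: 16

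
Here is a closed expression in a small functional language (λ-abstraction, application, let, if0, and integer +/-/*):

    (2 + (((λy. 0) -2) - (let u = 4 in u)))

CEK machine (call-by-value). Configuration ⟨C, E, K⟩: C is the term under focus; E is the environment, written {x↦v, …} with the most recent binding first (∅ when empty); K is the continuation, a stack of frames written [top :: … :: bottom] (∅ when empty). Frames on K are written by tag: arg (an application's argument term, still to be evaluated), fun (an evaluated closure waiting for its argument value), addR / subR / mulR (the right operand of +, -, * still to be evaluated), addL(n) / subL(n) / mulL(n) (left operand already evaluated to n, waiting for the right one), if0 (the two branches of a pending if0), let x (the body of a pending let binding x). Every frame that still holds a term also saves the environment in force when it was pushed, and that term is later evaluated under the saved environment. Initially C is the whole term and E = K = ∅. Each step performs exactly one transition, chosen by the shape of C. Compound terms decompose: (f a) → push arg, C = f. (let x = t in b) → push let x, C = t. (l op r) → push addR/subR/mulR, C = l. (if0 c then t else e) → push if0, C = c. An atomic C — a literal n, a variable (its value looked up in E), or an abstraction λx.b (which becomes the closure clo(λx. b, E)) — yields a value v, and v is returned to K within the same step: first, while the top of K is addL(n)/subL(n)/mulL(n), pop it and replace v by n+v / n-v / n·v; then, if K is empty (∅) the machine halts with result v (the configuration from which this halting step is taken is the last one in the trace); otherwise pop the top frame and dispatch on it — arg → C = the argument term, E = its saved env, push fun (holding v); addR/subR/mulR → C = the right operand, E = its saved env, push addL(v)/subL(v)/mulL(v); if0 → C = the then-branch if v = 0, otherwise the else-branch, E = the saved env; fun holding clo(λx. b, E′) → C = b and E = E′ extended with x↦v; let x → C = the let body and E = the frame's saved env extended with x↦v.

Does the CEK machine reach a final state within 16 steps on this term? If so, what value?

Answer: -2

Machine steps:
step 0: ⟨C=(2 + (((λy. 0) -2) - (let u = 4 in u))); E=∅; K=∅⟩
step 1: ⟨C=2; E=∅; K=[addR]⟩
step 2: ⟨C=(((λy. 0) -2) - (let u = 4 in u)); E=∅; K=[addL(2)]⟩
step 3: ⟨C=((λy. 0) -2); E=∅; K=[subR :: addL(2)]⟩
step 4: ⟨C=(λy. 0); E=∅; K=[arg :: subR :: addL(2)]⟩
step 5: ⟨C=-2; E=∅; K=[fun :: subR :: addL(2)]⟩
step 6: ⟨C=0; E={y↦-2}; K=[subR :: addL(2)]⟩
step 7: ⟨C=(let u = 4 in u); E=∅; K=[subL(0) :: addL(2)]⟩
step 8: ⟨C=4; E=∅; K=[let u :: subL(0) :: addL(2)]⟩
step 9: ⟨C=u; E={u↦4}; K=[subL(0) :: addL(2)]⟩
→ final value -2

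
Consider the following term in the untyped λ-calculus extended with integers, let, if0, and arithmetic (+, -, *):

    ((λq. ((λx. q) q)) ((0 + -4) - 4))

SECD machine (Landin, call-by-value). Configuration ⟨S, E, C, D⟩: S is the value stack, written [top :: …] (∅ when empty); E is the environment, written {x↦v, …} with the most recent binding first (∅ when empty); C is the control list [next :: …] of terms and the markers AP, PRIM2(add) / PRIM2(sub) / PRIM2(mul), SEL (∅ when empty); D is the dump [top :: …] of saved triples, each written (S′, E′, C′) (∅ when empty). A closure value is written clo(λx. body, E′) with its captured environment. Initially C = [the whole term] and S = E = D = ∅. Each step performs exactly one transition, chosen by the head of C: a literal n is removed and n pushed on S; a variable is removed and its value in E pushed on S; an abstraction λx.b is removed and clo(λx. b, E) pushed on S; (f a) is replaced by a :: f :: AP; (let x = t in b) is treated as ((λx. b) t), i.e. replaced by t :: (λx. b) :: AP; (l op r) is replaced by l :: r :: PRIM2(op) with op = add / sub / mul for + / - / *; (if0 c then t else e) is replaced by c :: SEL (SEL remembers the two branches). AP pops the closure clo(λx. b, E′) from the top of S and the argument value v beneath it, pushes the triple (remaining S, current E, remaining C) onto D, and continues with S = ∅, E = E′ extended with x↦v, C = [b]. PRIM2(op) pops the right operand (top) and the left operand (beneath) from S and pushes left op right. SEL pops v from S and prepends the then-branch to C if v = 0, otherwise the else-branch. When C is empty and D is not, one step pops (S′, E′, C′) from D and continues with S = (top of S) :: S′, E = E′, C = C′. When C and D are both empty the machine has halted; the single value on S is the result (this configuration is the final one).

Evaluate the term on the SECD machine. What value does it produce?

[0] [S=∅ | E=∅ | C=[((λq. ((λx. q) q)) ((0 + -4) - 4))] | D=∅]
[1] [S=∅ | E=∅ | C=[((0 + -4) - 4) :: (λq. ((λx. q) q)) :: AP] | D=∅]
[2] [S=∅ | E=∅ | C=[(0 + -4) :: 4 :: PRIM2(sub) :: (λq. ((λx. q) q)) :: AP] | D=∅]
[3] [S=∅ | E=∅ | C=[0 :: -4 :: PRIM2(add) :: 4 :: PRIM2(sub) :: (λq. ((λx. q) q)) :: AP] | D=∅]
[4] [S=[0] | E=∅ | C=[-4 :: PRIM2(add) :: 4 :: PRIM2(sub) :: (λq. ((λx. q) q)) :: AP] | D=∅]
[5] [S=[-4 :: 0] | E=∅ | C=[PRIM2(add) :: 4 :: PRIM2(sub) :: (λq. ((λx. q) q)) :: AP] | D=∅]
[6] [S=[-4] | E=∅ | C=[4 :: PRIM2(sub) :: (λq. ((λx. q) q)) :: AP] | D=∅]
[7] [S=[4 :: -4] | E=∅ | C=[PRIM2(sub) :: (λq. ((λx. q) q)) :: AP] | D=∅]
[8] [S=[-8] | E=∅ | C=[(λq. ((λx. q) q)) :: AP] | D=∅]
[9] [S=[clo(λq. ((λx. q) q), ∅) :: -8] | E=∅ | C=[AP] | D=∅]
[10] [S=∅ | E={q↦-8} | C=[((λx. q) q)] | D=[(∅, ∅, ∅)]]
[11] [S=∅ | E={q↦-8} | C=[q :: (λx. q) :: AP] | D=[(∅, ∅, ∅)]]
[12] [S=[-8] | E={q↦-8} | C=[(λx. q) :: AP] | D=[(∅, ∅, ∅)]]
[13] [S=[clo(λx. q, {q↦-8}) :: -8] | E={q↦-8} | C=[AP] | D=[(∅, ∅, ∅)]]
[14] [S=∅ | E={x↦-8, q↦-8} | C=[q] | D=[(∅, {q↦-8}, ∅) :: (∅, ∅, ∅)]]
[15] [S=[-8] | E={x↦-8, q↦-8} | C=∅ | D=[(∅, {q↦-8}, ∅) :: (∅, ∅, ∅)]]
[16] [S=[-8] | E={q↦-8} | C=∅ | D=[(∅, ∅, ∅)]]
[17] [S=[-8] | E=∅ | C=∅ | D=∅]
→ final value -8

Answer: -8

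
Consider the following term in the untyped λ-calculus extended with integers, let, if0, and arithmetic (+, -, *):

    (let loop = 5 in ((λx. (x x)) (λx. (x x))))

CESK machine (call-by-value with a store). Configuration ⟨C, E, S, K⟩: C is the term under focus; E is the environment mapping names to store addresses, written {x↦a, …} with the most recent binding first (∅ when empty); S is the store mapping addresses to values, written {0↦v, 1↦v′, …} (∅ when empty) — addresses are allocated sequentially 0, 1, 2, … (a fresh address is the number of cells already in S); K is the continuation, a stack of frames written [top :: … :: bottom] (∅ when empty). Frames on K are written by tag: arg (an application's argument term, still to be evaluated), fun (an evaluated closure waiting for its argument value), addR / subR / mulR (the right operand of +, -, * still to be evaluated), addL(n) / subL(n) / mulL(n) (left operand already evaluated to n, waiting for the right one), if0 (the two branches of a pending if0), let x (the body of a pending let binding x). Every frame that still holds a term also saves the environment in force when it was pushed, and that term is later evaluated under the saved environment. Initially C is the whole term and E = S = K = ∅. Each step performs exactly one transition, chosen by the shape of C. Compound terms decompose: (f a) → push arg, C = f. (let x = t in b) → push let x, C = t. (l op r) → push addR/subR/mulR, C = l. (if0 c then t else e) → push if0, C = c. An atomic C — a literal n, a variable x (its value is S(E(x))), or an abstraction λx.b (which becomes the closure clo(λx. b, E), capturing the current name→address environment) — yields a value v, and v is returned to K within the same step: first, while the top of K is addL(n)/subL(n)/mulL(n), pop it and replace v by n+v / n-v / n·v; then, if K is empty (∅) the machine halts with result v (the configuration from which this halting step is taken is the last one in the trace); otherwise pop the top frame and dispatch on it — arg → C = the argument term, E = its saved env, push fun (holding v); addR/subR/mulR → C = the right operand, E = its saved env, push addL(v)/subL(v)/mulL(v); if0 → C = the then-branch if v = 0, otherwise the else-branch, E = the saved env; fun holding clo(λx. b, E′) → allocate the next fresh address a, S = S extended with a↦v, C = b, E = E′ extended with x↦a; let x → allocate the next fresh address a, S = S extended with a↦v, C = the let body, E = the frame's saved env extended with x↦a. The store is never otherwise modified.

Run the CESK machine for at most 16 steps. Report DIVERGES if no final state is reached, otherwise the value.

Answer: DIVERGES (no final state within 16 steps)

Derivation:
t=0: [C=(let loop = 5 in ((λx. (x x)) (λx. (x x)))) | E=∅ | S=∅ | K=∅]
t=1: [C=5 | E=∅ | S=∅ | K=[let loop]]
t=2: [C=((λx. (x x)) (λx. (x x))) | E={loop↦0} | S={0↦5} | K=∅]
t=3: [C=(λx. (x x)) | E={loop↦0} | S={0↦5} | K=[arg]]
t=4: [C=(λx. (x x)) | E={loop↦0} | S={0↦5} | K=[fun]]
t=5: [C=(x x) | E={x↦1, loop↦0} | S={0↦5, 1↦clo(λx. (x x), {loop↦0})} | K=∅]
t=6: [C=x | E={x↦1, loop↦0} | S={0↦5, 1↦clo(λx. (x x), {loop↦0})} | K=[arg]]
t=7: [C=x | E={x↦1, loop↦0} | S={0↦5, 1↦clo(λx. (x x), {loop↦0})} | K=[fun]]
t=8: [C=(x x) | E={x↦2, loop↦0} | S={0↦5, 1↦clo(λx. (x x), {loop↦0}), 2↦clo(λx. (x x), {loop↦0})} | K=∅]
t=9: [C=x | E={x↦2, loop↦0} | S={0↦5, 1↦clo(λx. (x x), {loop↦0}), 2↦clo(λx. (x x), {loop↦0})} | K=[arg]]
t=10: [C=x | E={x↦2, loop↦0} | S={0↦5, 1↦clo(λx. (x x), {loop↦0}), 2↦clo(λx. (x x), {loop↦0})} | K=[fun]]
t=11: [C=(x x) | E={x↦3, loop↦0} | S={0↦5, 1↦clo(λx. (x x), {loop↦0}), 2↦clo(λx. (x x), {loop↦0}), 3↦clo(λx. (x x), {loop↦0})} | K=∅]
t=12: [C=x | E={x↦3, loop↦0} | S={0↦5, 1↦clo(λx. (x x), {loop↦0}), 2↦clo(λx. (x x), {loop↦0}), 3↦clo(λx. (x x), {loop↦0})} | K=[arg]]
t=13: [C=x | E={x↦3, loop↦0} | S={0↦5, 1↦clo(λx. (x x), {loop↦0}), 2↦clo(λx. (x x), {loop↦0}), 3↦clo(λx. (x x), {loop↦0})} | K=[fun]]
t=14: [C=(x x) | E={x↦4, loop↦0} | S={0↦5, 1↦clo(λx. (x x), {loop↦0}), 2↦clo(λx. (x x), {loop↦0}), 3↦clo(λx. (x x), {loop↦0}), 4↦clo(λx. (x x), {loop↦0})} | K=∅]
t=15: [C=x | E={x↦4, loop↦0} | S={0↦5, 1↦clo(λx. (x x), {loop↦0}), 2↦clo(λx. (x x), {loop↦0}), 3↦clo(λx. (x x), {loop↦0}), 4↦clo(λx. (x x), {loop↦0})} | K=[arg]]
t=16: [C=x | E={x↦4, loop↦0} | S={0↦5, 1↦clo(λx. (x x), {loop↦0}), 2↦clo(λx. (x x), {loop↦0}), 3↦clo(λx. (x x), {loop↦0}), 4↦clo(λx. (x x), {loop↦0})} | K=[fun]]
→ 16 transitions taken and the configuration is still not final: no result within 16 steps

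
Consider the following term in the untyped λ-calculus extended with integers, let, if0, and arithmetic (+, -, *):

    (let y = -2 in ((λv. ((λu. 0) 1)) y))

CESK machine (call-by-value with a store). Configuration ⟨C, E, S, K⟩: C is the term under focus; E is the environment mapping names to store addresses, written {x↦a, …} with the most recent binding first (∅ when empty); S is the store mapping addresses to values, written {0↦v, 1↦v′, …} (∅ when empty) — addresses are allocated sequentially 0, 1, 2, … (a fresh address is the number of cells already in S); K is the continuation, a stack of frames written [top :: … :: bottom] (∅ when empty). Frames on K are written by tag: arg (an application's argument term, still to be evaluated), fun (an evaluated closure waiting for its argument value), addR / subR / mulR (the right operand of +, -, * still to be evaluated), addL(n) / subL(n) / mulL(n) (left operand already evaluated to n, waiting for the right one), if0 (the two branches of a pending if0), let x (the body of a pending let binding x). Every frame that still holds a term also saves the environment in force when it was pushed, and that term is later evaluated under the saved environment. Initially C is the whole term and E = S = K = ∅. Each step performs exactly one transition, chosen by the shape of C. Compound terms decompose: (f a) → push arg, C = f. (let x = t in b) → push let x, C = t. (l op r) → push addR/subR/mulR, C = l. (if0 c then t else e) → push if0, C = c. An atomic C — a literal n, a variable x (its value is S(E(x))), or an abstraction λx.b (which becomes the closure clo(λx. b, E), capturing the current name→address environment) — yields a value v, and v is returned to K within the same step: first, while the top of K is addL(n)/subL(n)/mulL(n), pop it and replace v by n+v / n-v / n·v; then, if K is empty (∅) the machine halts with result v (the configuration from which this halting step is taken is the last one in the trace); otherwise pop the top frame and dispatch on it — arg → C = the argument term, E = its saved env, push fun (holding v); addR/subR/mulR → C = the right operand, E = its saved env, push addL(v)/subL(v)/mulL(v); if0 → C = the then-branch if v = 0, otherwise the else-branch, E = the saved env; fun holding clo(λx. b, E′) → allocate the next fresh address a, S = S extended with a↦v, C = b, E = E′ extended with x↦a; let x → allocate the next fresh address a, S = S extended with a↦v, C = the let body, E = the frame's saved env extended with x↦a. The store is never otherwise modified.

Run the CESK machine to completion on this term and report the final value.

[0] [C=(let y = -2 in ((λv. ((λu. 0) 1)) y)) | E=∅ | S=∅ | K=∅]
[1] [C=-2 | E=∅ | S=∅ | K=[let y]]
[2] [C=((λv. ((λu. 0) 1)) y) | E={y↦0} | S={0↦-2} | K=∅]
[3] [C=(λv. ((λu. 0) 1)) | E={y↦0} | S={0↦-2} | K=[arg]]
[4] [C=y | E={y↦0} | S={0↦-2} | K=[fun]]
[5] [C=((λu. 0) 1) | E={v↦1, y↦0} | S={0↦-2, 1↦-2} | K=∅]
[6] [C=(λu. 0) | E={v↦1, y↦0} | S={0↦-2, 1↦-2} | K=[arg]]
[7] [C=1 | E={v↦1, y↦0} | S={0↦-2, 1↦-2} | K=[fun]]
[8] [C=0 | E={u↦2, v↦1, y↦0} | S={0↦-2, 1↦-2, 2↦1} | K=∅]
→ final value 0

Answer: 0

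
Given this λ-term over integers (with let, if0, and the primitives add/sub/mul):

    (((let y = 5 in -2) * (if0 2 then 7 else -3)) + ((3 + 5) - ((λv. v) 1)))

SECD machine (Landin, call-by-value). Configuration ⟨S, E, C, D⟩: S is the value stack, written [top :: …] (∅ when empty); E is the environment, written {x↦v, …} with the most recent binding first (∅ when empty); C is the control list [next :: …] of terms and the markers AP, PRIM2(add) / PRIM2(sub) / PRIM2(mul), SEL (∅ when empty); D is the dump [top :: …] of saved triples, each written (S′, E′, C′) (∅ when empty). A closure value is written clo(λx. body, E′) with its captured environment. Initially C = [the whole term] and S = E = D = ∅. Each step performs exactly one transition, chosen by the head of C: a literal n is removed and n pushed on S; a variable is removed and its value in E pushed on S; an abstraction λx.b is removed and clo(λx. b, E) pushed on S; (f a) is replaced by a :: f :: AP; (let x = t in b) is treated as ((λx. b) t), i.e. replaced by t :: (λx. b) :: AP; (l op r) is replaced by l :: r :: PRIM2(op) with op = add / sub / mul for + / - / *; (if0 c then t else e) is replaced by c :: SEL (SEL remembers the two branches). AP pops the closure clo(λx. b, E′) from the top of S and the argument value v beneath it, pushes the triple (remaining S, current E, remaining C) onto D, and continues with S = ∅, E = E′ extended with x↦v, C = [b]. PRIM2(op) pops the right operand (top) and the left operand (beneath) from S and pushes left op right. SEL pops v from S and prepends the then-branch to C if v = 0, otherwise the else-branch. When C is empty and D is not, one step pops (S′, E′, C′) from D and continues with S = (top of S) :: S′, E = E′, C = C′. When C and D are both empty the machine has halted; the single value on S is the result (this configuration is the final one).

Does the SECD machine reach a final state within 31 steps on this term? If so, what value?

Answer: 13

Execution trace:
[0] <S=∅, E=∅, C=[(((let y = 5 in -2) * (if0 2 then 7 else -3)) + ((3 + 5) - ((λv. v) 1)))], D=∅>
[1] <S=∅, E=∅, C=[((let y = 5 in -2) * (if0 2 then 7 else -3)) :: ((3 + 5) - ((λv. v) 1)) :: PRIM2(add)], D=∅>
[2] <S=∅, E=∅, C=[(let y = 5 in -2) :: (if0 2 then 7 else -3) :: PRIM2(mul) :: ((3 + 5) - ((λv. v) 1)) :: PRIM2(add)], D=∅>
[3] <S=∅, E=∅, C=[5 :: (λy. -2) :: AP :: (if0 2 then 7 else -3) :: PRIM2(mul) :: ((3 + 5) - ((λv. v) 1)) :: PRIM2(add)], D=∅>
[4] <S=[5], E=∅, C=[(λy. -2) :: AP :: (if0 2 then 7 else -3) :: PRIM2(mul) :: ((3 + 5) - ((λv. v) 1)) :: PRIM2(add)], D=∅>
[5] <S=[clo(λy. -2, ∅) :: 5], E=∅, C=[AP :: (if0 2 then 7 else -3) :: PRIM2(mul) :: ((3 + 5) - ((λv. v) 1)) :: PRIM2(add)], D=∅>
[6] <S=∅, E={y↦5}, C=[-2], D=[(∅, ∅, [(if0 2 then 7 else -3) :: PRIM2(mul) :: ((3 + 5) - ((λv. v) 1)) :: PRIM2(add)])]>
[7] <S=[-2], E={y↦5}, C=∅, D=[(∅, ∅, [(if0 2 then 7 else -3) :: PRIM2(mul) :: ((3 + 5) - ((λv. v) 1)) :: PRIM2(add)])]>
[8] <S=[-2], E=∅, C=[(if0 2 then 7 else -3) :: PRIM2(mul) :: ((3 + 5) - ((λv. v) 1)) :: PRIM2(add)], D=∅>
[9] <S=[-2], E=∅, C=[2 :: SEL :: PRIM2(mul) :: ((3 + 5) - ((λv. v) 1)) :: PRIM2(add)], D=∅>
[10] <S=[2 :: -2], E=∅, C=[SEL :: PRIM2(mul) :: ((3 + 5) - ((λv. v) 1)) :: PRIM2(add)], D=∅>
[11] <S=[-2], E=∅, C=[-3 :: PRIM2(mul) :: ((3 + 5) - ((λv. v) 1)) :: PRIM2(add)], D=∅>
[12] <S=[-3 :: -2], E=∅, C=[PRIM2(mul) :: ((3 + 5) - ((λv. v) 1)) :: PRIM2(add)], D=∅>
[13] <S=[6], E=∅, C=[((3 + 5) - ((λv. v) 1)) :: PRIM2(add)], D=∅>
[14] <S=[6], E=∅, C=[(3 + 5) :: ((λv. v) 1) :: PRIM2(sub) :: PRIM2(add)], D=∅>
[15] <S=[6], E=∅, C=[3 :: 5 :: PRIM2(add) :: ((λv. v) 1) :: PRIM2(sub) :: PRIM2(add)], D=∅>
[16] <S=[3 :: 6], E=∅, C=[5 :: PRIM2(add) :: ((λv. v) 1) :: PRIM2(sub) :: PRIM2(add)], D=∅>
[17] <S=[5 :: 3 :: 6], E=∅, C=[PRIM2(add) :: ((λv. v) 1) :: PRIM2(sub) :: PRIM2(add)], D=∅>
[18] <S=[8 :: 6], E=∅, C=[((λv. v) 1) :: PRIM2(sub) :: PRIM2(add)], D=∅>
[19] <S=[8 :: 6], E=∅, C=[1 :: (λv. v) :: AP :: PRIM2(sub) :: PRIM2(add)], D=∅>
[20] <S=[1 :: 8 :: 6], E=∅, C=[(λv. v) :: AP :: PRIM2(sub) :: PRIM2(add)], D=∅>
[21] <S=[clo(λv. v, ∅) :: 1 :: 8 :: 6], E=∅, C=[AP :: PRIM2(sub) :: PRIM2(add)], D=∅>
[22] <S=∅, E={v↦1}, C=[v], D=[([8 :: 6], ∅, [PRIM2(sub) :: PRIM2(add)])]>
[23] <S=[1], E={v↦1}, C=∅, D=[([8 :: 6], ∅, [PRIM2(sub) :: PRIM2(add)])]>
[24] <S=[1 :: 8 :: 6], E=∅, C=[PRIM2(sub) :: PRIM2(add)], D=∅>
[25] <S=[7 :: 6], E=∅, C=[PRIM2(add)], D=∅>
[26] <S=[13], E=∅, C=∅, D=∅>
→ final value 13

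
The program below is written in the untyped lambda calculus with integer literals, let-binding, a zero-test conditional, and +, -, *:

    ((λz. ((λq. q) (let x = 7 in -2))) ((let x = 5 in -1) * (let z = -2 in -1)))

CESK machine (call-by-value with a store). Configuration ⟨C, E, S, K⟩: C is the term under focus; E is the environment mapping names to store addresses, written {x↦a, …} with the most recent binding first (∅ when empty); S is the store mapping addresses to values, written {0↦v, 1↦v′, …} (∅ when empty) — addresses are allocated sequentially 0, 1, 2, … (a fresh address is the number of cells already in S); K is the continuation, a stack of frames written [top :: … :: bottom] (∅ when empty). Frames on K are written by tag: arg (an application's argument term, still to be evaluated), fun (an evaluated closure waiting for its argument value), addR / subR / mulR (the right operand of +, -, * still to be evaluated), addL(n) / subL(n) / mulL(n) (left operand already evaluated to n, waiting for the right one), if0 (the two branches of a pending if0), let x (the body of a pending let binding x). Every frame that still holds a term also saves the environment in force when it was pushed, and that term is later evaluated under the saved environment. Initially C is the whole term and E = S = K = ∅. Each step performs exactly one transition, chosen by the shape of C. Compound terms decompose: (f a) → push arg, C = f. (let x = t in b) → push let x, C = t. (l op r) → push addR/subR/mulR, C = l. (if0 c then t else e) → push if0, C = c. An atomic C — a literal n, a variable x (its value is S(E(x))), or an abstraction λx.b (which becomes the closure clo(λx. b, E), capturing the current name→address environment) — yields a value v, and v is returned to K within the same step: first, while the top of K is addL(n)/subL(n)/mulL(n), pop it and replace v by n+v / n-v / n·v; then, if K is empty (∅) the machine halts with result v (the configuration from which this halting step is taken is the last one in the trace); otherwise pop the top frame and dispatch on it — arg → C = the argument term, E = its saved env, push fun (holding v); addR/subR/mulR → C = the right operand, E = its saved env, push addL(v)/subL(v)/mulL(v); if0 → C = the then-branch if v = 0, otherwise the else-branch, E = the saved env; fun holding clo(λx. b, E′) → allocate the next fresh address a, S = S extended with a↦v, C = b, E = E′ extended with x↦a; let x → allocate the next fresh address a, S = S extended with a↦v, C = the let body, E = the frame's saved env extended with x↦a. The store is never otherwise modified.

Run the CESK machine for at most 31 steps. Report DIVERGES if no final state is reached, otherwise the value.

Answer: -2

Derivation:
step 0: <C=((λz. ((λq. q) (let x = 7 in -2))) ((let x = 5 in -1) * (let z = -2 in -1))), E=∅, S=∅, K=∅>
step 1: <C=(λz. ((λq. q) (let x = 7 in -2))), E=∅, S=∅, K=[arg]>
step 2: <C=((let x = 5 in -1) * (let z = -2 in -1)), E=∅, S=∅, K=[fun]>
step 3: <C=(let x = 5 in -1), E=∅, S=∅, K=[mulR :: fun]>
step 4: <C=5, E=∅, S=∅, K=[let x :: mulR :: fun]>
step 5: <C=-1, E={x↦0}, S={0↦5}, K=[mulR :: fun]>
step 6: <C=(let z = -2 in -1), E=∅, S={0↦5}, K=[mulL(-1) :: fun]>
step 7: <C=-2, E=∅, S={0↦5}, K=[let z :: mulL(-1) :: fun]>
step 8: <C=-1, E={z↦1}, S={0↦5, 1↦-2}, K=[mulL(-1) :: fun]>
step 9: <C=((λq. q) (let x = 7 in -2)), E={z↦2}, S={0↦5, 1↦-2, 2↦1}, K=∅>
step 10: <C=(λq. q), E={z↦2}, S={0↦5, 1↦-2, 2↦1}, K=[arg]>
step 11: <C=(let x = 7 in -2), E={z↦2}, S={0↦5, 1↦-2, 2↦1}, K=[fun]>
step 12: <C=7, E={z↦2}, S={0↦5, 1↦-2, 2↦1}, K=[let x :: fun]>
step 13: <C=-2, E={x↦3, z↦2}, S={0↦5, 1↦-2, 2↦1, 3↦7}, K=[fun]>
step 14: <C=q, E={q↦4, z↦2}, S={0↦5, 1↦-2, 2↦1, 3↦7, 4↦-2}, K=∅>
→ final value -2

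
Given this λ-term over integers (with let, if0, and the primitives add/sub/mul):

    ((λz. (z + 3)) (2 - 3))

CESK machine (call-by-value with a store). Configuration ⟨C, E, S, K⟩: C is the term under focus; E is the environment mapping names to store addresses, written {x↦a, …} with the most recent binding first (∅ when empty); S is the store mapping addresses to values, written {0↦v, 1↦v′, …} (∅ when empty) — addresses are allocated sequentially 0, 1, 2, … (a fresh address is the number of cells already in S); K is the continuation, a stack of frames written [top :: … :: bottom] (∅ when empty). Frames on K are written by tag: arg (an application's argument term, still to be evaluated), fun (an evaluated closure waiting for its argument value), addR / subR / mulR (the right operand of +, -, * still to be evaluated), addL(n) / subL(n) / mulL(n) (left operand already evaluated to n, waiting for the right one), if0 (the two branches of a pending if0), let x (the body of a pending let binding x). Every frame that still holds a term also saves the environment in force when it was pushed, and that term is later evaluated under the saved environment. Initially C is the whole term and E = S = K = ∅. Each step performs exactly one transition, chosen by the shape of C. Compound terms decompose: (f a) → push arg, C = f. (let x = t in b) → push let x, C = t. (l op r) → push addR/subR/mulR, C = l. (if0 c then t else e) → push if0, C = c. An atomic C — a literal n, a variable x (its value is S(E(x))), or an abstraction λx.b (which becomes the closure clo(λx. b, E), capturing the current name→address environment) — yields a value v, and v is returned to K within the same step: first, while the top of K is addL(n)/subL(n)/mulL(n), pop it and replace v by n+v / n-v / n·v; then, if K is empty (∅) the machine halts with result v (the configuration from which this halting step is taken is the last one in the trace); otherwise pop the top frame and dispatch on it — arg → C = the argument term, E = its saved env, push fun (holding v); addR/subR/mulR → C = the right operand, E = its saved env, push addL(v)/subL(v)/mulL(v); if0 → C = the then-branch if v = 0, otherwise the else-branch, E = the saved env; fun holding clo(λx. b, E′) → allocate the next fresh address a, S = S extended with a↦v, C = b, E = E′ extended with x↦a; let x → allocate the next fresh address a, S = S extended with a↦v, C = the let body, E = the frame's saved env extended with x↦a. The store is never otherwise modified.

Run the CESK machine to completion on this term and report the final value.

[0] <C=((λz. (z + 3)) (2 - 3)), E=∅, S=∅, K=∅>
[1] <C=(λz. (z + 3)), E=∅, S=∅, K=[arg]>
[2] <C=(2 - 3), E=∅, S=∅, K=[fun]>
[3] <C=2, E=∅, S=∅, K=[subR :: fun]>
[4] <C=3, E=∅, S=∅, K=[subL(2) :: fun]>
[5] <C=(z + 3), E={z↦0}, S={0↦-1}, K=∅>
[6] <C=z, E={z↦0}, S={0↦-1}, K=[addR]>
[7] <C=3, E={z↦0}, S={0↦-1}, K=[addL(-1)]>
→ final value 2

Answer: 2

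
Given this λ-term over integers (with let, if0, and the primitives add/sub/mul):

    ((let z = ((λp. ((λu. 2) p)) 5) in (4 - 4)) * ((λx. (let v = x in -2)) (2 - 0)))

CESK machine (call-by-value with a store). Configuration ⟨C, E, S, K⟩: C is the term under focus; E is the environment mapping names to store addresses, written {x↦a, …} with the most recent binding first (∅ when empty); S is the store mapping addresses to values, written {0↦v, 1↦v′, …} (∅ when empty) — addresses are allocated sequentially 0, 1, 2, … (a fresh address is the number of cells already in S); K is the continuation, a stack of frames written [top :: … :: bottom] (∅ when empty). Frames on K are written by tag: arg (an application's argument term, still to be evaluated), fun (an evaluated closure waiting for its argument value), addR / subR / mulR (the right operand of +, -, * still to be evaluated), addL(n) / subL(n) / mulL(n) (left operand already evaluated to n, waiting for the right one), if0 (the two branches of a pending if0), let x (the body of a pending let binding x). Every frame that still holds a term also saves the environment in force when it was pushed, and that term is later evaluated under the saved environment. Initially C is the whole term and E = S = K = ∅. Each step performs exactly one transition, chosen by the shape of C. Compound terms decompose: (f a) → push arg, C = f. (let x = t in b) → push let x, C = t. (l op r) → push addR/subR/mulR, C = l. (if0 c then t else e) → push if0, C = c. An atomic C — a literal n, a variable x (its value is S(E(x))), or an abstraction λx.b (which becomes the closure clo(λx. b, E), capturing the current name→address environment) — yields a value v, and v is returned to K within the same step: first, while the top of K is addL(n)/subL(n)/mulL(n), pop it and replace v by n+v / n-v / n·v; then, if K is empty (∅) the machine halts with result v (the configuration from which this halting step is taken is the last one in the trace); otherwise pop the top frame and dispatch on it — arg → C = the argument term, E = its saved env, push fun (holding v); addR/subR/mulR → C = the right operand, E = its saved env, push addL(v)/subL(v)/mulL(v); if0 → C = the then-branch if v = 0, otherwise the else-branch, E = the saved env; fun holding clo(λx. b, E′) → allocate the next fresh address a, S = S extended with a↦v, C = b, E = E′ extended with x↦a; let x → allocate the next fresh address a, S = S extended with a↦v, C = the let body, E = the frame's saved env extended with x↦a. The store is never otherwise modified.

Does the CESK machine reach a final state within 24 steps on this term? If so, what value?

Answer: 0

Derivation:
t=0: <C=((let z = ((λp. ((λu. 2) p)) 5) in (4 - 4)) * ((λx. (let v = x in -2)) (2 - 0))), E=∅, S=∅, K=∅>
t=1: <C=(let z = ((λp. ((λu. 2) p)) 5) in (4 - 4)), E=∅, S=∅, K=[mulR]>
t=2: <C=((λp. ((λu. 2) p)) 5), E=∅, S=∅, K=[let z :: mulR]>
t=3: <C=(λp. ((λu. 2) p)), E=∅, S=∅, K=[arg :: let z :: mulR]>
t=4: <C=5, E=∅, S=∅, K=[fun :: let z :: mulR]>
t=5: <C=((λu. 2) p), E={p↦0}, S={0↦5}, K=[let z :: mulR]>
t=6: <C=(λu. 2), E={p↦0}, S={0↦5}, K=[arg :: let z :: mulR]>
t=7: <C=p, E={p↦0}, S={0↦5}, K=[fun :: let z :: mulR]>
t=8: <C=2, E={u↦1, p↦0}, S={0↦5, 1↦5}, K=[let z :: mulR]>
t=9: <C=(4 - 4), E={z↦2}, S={0↦5, 1↦5, 2↦2}, K=[mulR]>
t=10: <C=4, E={z↦2}, S={0↦5, 1↦5, 2↦2}, K=[subR :: mulR]>
t=11: <C=4, E={z↦2}, S={0↦5, 1↦5, 2↦2}, K=[subL(4) :: mulR]>
t=12: <C=((λx. (let v = x in -2)) (2 - 0)), E=∅, S={0↦5, 1↦5, 2↦2}, K=[mulL(0)]>
t=13: <C=(λx. (let v = x in -2)), E=∅, S={0↦5, 1↦5, 2↦2}, K=[arg :: mulL(0)]>
t=14: <C=(2 - 0), E=∅, S={0↦5, 1↦5, 2↦2}, K=[fun :: mulL(0)]>
t=15: <C=2, E=∅, S={0↦5, 1↦5, 2↦2}, K=[subR :: fun :: mulL(0)]>
t=16: <C=0, E=∅, S={0↦5, 1↦5, 2↦2}, K=[subL(2) :: fun :: mulL(0)]>
t=17: <C=(let v = x in -2), E={x↦3}, S={0↦5, 1↦5, 2↦2, 3↦2}, K=[mulL(0)]>
t=18: <C=x, E={x↦3}, S={0↦5, 1↦5, 2↦2, 3↦2}, K=[let v :: mulL(0)]>
t=19: <C=-2, E={v↦4, x↦3}, S={0↦5, 1↦5, 2↦2, 3↦2, 4↦2}, K=[mulL(0)]>
→ final value 0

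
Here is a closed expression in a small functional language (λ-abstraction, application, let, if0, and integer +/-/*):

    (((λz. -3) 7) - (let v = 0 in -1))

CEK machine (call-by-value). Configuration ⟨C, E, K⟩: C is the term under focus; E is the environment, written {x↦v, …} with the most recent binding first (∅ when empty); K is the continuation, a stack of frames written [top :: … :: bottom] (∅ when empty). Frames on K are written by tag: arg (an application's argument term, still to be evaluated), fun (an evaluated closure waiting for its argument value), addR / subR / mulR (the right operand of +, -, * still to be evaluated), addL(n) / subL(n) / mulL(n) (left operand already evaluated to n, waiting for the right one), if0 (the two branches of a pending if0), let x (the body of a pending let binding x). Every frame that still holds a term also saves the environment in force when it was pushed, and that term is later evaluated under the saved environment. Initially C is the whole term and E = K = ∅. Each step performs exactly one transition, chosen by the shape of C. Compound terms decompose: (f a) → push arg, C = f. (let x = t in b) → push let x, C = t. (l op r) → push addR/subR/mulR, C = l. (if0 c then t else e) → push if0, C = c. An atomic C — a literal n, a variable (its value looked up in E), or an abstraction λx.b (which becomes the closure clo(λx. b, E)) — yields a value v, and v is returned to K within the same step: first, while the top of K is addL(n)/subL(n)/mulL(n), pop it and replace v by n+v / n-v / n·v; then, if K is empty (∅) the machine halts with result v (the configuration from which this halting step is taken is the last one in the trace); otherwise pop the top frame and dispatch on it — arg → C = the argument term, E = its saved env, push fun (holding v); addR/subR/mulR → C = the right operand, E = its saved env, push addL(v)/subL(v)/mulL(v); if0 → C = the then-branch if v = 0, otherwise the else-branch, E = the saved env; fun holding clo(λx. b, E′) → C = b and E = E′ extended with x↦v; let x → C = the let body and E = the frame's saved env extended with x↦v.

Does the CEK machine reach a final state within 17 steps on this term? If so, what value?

[0] <C=(((λz. -3) 7) - (let v = 0 in -1)), E=∅, K=∅>
[1] <C=((λz. -3) 7), E=∅, K=[subR]>
[2] <C=(λz. -3), E=∅, K=[arg :: subR]>
[3] <C=7, E=∅, K=[fun :: subR]>
[4] <C=-3, E={z↦7}, K=[subR]>
[5] <C=(let v = 0 in -1), E=∅, K=[subL(-3)]>
[6] <C=0, E=∅, K=[let v :: subL(-3)]>
[7] <C=-1, E={v↦0}, K=[subL(-3)]>
→ final value -2

Answer: -2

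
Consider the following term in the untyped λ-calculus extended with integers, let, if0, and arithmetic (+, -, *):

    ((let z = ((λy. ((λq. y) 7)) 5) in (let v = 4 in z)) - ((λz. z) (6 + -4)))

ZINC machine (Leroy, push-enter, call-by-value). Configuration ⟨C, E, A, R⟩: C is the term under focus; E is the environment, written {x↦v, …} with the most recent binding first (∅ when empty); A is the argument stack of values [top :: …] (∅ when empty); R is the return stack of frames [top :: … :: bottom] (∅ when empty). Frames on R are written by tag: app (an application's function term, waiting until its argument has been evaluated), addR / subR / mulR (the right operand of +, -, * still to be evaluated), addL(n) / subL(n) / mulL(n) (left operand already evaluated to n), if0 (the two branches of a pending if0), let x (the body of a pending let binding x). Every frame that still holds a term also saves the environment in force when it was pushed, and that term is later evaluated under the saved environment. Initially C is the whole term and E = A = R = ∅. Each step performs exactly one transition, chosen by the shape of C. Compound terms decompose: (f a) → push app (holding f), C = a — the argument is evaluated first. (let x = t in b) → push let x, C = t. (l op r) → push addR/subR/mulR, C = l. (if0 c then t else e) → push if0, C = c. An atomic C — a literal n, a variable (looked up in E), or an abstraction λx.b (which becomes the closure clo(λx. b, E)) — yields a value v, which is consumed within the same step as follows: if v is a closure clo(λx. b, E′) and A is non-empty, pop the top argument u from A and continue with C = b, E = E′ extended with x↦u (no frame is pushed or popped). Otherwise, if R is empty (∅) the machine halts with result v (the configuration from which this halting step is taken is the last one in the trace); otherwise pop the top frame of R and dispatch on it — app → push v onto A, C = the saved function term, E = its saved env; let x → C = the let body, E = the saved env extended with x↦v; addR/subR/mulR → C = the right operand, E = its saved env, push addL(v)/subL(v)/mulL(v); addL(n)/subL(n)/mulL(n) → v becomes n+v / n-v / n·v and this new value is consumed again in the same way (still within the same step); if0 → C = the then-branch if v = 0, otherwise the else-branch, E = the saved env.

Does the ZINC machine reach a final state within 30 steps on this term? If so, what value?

Answer: 3

Machine steps:
[0] ⟨C=((let z = ((λy. ((λq. y) 7)) 5) in (let v = 4 in z)) - ((λz. z) (6 + -4))); E=∅; A=∅; R=∅⟩
[1] ⟨C=(let z = ((λy. ((λq. y) 7)) 5) in (let v = 4 in z)); E=∅; A=∅; R=[subR]⟩
[2] ⟨C=((λy. ((λq. y) 7)) 5); E=∅; A=∅; R=[let z :: subR]⟩
[3] ⟨C=5; E=∅; A=∅; R=[app :: let z :: subR]⟩
[4] ⟨C=(λy. ((λq. y) 7)); E=∅; A=[5]; R=[let z :: subR]⟩
[5] ⟨C=((λq. y) 7); E={y↦5}; A=∅; R=[let z :: subR]⟩
[6] ⟨C=7; E={y↦5}; A=∅; R=[app :: let z :: subR]⟩
[7] ⟨C=(λq. y); E={y↦5}; A=[7]; R=[let z :: subR]⟩
[8] ⟨C=y; E={q↦7, y↦5}; A=∅; R=[let z :: subR]⟩
[9] ⟨C=(let v = 4 in z); E={z↦5}; A=∅; R=[subR]⟩
[10] ⟨C=4; E={z↦5}; A=∅; R=[let v :: subR]⟩
[11] ⟨C=z; E={v↦4, z↦5}; A=∅; R=[subR]⟩
[12] ⟨C=((λz. z) (6 + -4)); E=∅; A=∅; R=[subL(5)]⟩
[13] ⟨C=(6 + -4); E=∅; A=∅; R=[app :: subL(5)]⟩
[14] ⟨C=6; E=∅; A=∅; R=[addR :: app :: subL(5)]⟩
[15] ⟨C=-4; E=∅; A=∅; R=[addL(6) :: app :: subL(5)]⟩
[16] ⟨C=(λz. z); E=∅; A=[2]; R=[subL(5)]⟩
[17] ⟨C=z; E={z↦2}; A=∅; R=[subL(5)]⟩
→ final value 3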